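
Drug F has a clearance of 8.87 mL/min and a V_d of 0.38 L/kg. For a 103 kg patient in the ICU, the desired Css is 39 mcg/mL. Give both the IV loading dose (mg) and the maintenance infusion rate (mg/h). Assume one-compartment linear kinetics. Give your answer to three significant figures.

(a) 1530 mg; (b) 20.8 mg/h

Total Vd = 0.38 × 103 = 39.14 L
Loading: fill Vd to C_target → 39.14 L × 39 mg/L = 1526 mg
Convert clearance: 8.87 mL/min × 60 min/h ÷ 1000 mL/L = 0.5322 L/h
Infusion rate = 0.5322 L/h × 39 mg/L = 20.76 mg/h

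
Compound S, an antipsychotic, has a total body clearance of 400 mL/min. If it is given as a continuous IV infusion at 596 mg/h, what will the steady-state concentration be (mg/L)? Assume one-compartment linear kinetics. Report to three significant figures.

Convert clearance: 400 mL/min × 60 min/h ÷ 1000 mL/L = 24.00 L/h
Css = rate / CL = 596 / 24.00 = 24.83 mg/L

24.8 mg/L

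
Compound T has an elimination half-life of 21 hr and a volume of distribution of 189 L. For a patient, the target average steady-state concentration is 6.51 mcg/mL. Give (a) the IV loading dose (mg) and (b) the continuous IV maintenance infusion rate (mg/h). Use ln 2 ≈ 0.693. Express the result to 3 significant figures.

(a) 1230 mg; (b) 40.6 mg/h

LD = Vd × C = 189.0 × 6.51 = 1230 mg
CL = 0.693 × Vd / t½ = 0.693 × 189.0 / 21 = 6.237 L/h
Infusion rate = CL × Css = 6.237 × 6.51 = 40.60 mg/h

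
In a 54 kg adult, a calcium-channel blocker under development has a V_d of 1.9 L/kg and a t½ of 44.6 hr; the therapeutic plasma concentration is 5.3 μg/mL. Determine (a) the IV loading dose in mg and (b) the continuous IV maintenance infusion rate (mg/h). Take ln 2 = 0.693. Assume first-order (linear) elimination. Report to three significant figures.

(a) 544 mg; (b) 8.45 mg/h

Vd = 1.9 L/kg × 54 kg = 102.6 L
LD = Vd × C = 102.6 × 5.3 = 543.8 mg
CL = 0.693 × Vd / t½ = 0.693 × 102.6 / 44.6 = 1.594 L/h
Infusion rate = CL × Css = 1.594 × 5.3 = 8.448 mg/h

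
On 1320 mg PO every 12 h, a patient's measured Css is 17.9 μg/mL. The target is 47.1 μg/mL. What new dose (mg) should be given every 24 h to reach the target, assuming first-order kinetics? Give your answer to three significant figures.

6950 mg

With linear kinetics, Css is proportional to dose rate (D/τ) at fixed clearance.
D₂ = D₁ × (Css,target / Css,current) × (τ₂/τ₁) = 1320 × (47.1/17.9) × (24/12) = 6947 mg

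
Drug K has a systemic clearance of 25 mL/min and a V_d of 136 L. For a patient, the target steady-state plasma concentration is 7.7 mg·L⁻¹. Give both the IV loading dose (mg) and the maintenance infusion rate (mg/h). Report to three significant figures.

(a) 1050 mg; (b) 11.6 mg/h

Loading dose = Vd × C = 136.0 × 7.7 = 1047 mg
CL = 25 mL/min × 60/1000 = 1.500 L/h
Maintenance: replace elimination → rate = CL × Css = 1.500 × 7.7 = 11.55 mg/h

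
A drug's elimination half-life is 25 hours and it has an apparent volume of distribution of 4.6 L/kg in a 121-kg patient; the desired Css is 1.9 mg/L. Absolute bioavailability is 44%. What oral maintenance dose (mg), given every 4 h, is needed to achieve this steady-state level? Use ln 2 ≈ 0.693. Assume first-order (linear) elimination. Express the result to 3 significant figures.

267 mg

Vd(total) = 121 kg × 4.6 L/kg = 556.6 L
k = 0.693/25 = 0.02772 h⁻¹, so CL = k·Vd = 0.02772 × 556.6 = 15.43 L/h
D = CL × Css × τ / F = 15.43 × 1.9 × 4 / 0.44 = 266.5 mg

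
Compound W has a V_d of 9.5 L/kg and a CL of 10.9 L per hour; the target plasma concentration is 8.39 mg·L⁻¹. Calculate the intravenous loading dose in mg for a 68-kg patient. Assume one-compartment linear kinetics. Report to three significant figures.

5420 mg

Vd(total) = 68 kg × 9.5 L/kg = 646.0 L
LD = Vd × C = 646.0 × 8.390 = 5420 mg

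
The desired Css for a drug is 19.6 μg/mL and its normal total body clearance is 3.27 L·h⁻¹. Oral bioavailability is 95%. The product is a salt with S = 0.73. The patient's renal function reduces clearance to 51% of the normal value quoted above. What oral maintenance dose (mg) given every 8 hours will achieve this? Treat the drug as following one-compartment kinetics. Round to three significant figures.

Patient clearance = 0.51 × 3.270 = 1.668 L/h
D = CL × Css × τ / F / S = 1.668 × 19.6 × 8 / 0.95 / 0.73 = 377.1 mg

377 mg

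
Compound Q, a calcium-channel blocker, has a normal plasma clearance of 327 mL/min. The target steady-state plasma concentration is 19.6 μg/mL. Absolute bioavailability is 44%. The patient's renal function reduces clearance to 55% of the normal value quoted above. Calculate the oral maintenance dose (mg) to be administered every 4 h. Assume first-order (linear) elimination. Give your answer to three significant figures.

CL = 327 mL/min = 327 × 0.06 = 19.62 L/h
Patient clearance = 0.55 × 19.62 = 10.79 L/h
D = CL × Css × τ / F = 10.79 × 19.6 × 4 / 0.44 = 1923 mg

1920 mg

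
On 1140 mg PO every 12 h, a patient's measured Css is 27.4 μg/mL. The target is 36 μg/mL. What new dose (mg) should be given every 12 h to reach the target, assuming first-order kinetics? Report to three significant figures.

1500 mg

With linear kinetics, Css is proportional to dose rate (D/τ) at fixed clearance.
D₂ = D₁ × (Css,target / Css,current) = 1140 × 36/27.4 = 1498 mg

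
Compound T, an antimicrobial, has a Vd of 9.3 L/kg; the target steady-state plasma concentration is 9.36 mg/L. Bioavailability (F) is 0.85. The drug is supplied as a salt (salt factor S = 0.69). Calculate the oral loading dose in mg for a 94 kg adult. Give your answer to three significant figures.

Vd(total) = 94 kg × 9.3 L/kg = 874.2 L
The loading dose fills Vd to the target concentration.
LD = Vd × C / F / S = 874.2 × 9.360 / 0.85 / 0.69 = 13950 mg

14000 mg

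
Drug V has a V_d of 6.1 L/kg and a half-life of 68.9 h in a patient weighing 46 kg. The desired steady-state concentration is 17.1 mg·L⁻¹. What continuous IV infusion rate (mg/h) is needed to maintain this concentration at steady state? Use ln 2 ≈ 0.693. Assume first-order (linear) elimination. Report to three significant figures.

48.3 mg/h

Vd(total) = 46 kg × 6.1 L/kg = 280.6 L
k = 0.693/68.9 = 0.01006 h⁻¹, so CL = k·Vd = 0.01006 × 280.6 = 2.823 L/h
Infusion rate = CL × Css = 2.823 × 17.1 = 48.27 mg/h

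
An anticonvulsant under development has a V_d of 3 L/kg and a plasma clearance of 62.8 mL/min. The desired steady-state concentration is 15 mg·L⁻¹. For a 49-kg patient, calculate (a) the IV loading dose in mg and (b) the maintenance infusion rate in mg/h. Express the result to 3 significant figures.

Vd(total) = 49 kg × 3 L/kg = 147.0 L
LD = Vd · C_target = 147.0 × 15 = 2205 mg
CL = 62.8 mL/min × 60/1000 = 3.768 L/h
Infusion rate = 3.768 L/h × 15 mg/L = 56.52 mg/h

(a) 2210 mg; (b) 56.5 mg/h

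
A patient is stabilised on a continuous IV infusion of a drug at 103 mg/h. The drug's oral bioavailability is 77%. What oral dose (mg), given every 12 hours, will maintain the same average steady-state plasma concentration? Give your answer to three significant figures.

1610 mg

To maintain the same Css, the systemic dosing rate must be unchanged: F·D/τ = infusion rate.
D = rate × τ / F = 103 × 12 / 0.77 = 1605 mg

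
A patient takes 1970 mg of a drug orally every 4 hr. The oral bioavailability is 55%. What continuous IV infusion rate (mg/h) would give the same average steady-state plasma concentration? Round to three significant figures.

Equivalent systemic input: infusion rate = F·D/τ.
Rate = 0.55 × 1970 / 4 = 270.9 mg/h

271 mg/h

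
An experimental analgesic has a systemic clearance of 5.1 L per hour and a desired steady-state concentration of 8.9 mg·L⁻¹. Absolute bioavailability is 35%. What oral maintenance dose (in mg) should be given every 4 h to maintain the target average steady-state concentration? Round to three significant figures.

519 mg

D = CL × Css × τ / F = 5.100 × 8.9 × 4 / 0.35 = 518.7 mg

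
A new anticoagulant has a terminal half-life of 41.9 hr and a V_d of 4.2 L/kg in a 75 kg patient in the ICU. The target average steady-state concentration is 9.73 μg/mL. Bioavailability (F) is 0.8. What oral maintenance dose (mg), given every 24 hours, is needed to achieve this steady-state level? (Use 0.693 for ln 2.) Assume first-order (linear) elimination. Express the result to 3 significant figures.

1520 mg

Vd(total) = 75 kg × 4.2 L/kg = 315.0 L
CL = ln 2 · Vd / t½ = 0.693 × 315.0 / 41.9 = 5.210 L/h
D = CL × Css × τ / F = 5.210 × 9.73 × 24 / 0.8 = 1521 mg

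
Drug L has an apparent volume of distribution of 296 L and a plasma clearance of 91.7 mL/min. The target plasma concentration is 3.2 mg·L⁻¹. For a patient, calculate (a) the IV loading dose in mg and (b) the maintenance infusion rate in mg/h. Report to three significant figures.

(a) 947 mg; (b) 17.6 mg/h

Loading dose = Vd × C = 296.0 × 3.2 = 947.2 mg
CL = 91.7 mL/min = 91.7 × 0.06 = 5.502 L/h
Maintenance: replace elimination → rate = CL × Css = 5.502 × 3.2 = 17.61 mg/h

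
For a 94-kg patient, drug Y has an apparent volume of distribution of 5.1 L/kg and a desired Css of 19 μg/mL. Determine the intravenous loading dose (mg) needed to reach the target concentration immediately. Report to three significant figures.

9110 mg

Vd(total) = 94 kg × 5.1 L/kg = 479.4 L
The loading dose fills Vd to the target concentration.
LD = Vd × C = 479.4 × 19.00 = 9109 mg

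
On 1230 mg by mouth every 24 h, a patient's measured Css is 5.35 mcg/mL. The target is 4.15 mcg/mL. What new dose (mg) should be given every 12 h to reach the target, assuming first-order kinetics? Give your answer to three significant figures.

With linear kinetics, Css is proportional to dose rate (D/τ) at fixed clearance.
D₂ = D₁ × (Css,target / Css,current) × (τ₂/τ₁) = 1230 × (4.15/5.35) × (12/24) = 477.1 mg

477 mg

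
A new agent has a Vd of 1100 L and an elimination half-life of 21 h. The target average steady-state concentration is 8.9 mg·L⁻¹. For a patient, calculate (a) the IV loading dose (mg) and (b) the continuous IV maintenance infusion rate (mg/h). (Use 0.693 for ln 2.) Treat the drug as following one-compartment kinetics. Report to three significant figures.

LD = Vd × C = 1100 × 8.9 = 9790 mg
CL = 0.693 × Vd / t½ = 0.693 × 1100 / 21 = 36.30 L/h
Infusion rate = CL × Css = 36.30 × 8.9 = 323.1 mg/h

(a) 9790 mg; (b) 323 mg/h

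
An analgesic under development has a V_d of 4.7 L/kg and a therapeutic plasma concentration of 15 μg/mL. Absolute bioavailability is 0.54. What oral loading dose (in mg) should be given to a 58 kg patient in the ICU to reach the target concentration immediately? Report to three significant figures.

7570 mg

Vd = 4.7 L/kg × 58 kg = 272.6 L
LD = Vd × C / F = 272.6 × 15.00 / 0.54 = 7572 mg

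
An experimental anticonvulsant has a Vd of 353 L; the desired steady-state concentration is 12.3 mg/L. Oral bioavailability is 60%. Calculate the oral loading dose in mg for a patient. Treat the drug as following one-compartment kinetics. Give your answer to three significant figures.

The loading dose fills Vd to the target concentration.
LD = Vd × C / F = 353.0 × 12.30 / 0.6 = 7237 mg

7240 mg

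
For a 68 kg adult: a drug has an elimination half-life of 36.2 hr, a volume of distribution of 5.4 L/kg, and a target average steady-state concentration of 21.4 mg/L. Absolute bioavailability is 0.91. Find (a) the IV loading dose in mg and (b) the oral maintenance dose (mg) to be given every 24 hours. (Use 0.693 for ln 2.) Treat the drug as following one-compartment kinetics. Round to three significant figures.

Vd(total) = 68 kg × 5.4 L/kg = 367.2 L
LD = Vd × C = 367.2 × 21.4 = 7858 mg
CL = 0.693 × Vd / t½ = 0.693 × 367.2 / 36.2 = 7.030 L/h
D = CL × Css × τ / F = 7.030 × 21.4 × 24 / 0.91 = 3968 mg

(a) 7860 mg; (b) 3970 mg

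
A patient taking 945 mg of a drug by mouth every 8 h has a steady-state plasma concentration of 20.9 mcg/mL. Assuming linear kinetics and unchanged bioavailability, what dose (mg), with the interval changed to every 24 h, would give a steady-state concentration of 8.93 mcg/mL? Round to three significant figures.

With linear kinetics, Css is proportional to dose rate (D/τ) at fixed clearance.
D₂ = D₁ × (Css,target / Css,current) × (τ₂/τ₁) = 945 × (8.93/20.9) × (24/8) = 1211 mg

1210 mg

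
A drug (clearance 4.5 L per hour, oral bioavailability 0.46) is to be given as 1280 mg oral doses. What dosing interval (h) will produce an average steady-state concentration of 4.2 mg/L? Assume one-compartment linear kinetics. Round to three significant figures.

F·D/τ = CL·Css → τ = F·D / (CL·Css).
τ = 0.46 × 1280 / (4.5 × 4.2) = 31.15 h

31.2 h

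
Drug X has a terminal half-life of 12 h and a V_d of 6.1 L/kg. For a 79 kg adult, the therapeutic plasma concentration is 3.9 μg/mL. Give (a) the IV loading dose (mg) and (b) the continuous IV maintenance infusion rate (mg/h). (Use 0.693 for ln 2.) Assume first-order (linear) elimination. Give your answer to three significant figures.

(a) 1880 mg; (b) 109 mg/h

Vd = 6.1 L/kg × 79 kg = 481.9 L
LD = Vd × C = 481.9 × 3.9 = 1879 mg
CL = 0.693 × Vd / t½ = 0.693 × 481.9 / 12 = 27.83 L/h
Infusion rate = CL × Css = 27.83 × 3.9 = 108.5 mg/h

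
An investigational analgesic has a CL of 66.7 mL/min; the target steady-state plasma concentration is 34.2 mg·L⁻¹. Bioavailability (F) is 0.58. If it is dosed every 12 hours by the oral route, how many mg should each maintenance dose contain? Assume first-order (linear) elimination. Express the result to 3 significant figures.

CL = 66.7 mL/min = 66.7 × 0.06 = 4.002 L/h
D = CL × Css × τ / F = 4.002 × 34.2 × 12 / 0.58 = 2832 mg

2830 mg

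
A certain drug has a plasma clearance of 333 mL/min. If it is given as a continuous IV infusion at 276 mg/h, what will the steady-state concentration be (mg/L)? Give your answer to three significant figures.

13.8 mg/L

CL = 333 mL/min × 60/1000 = 19.98 L/h
Css = rate / CL = 276 / 19.98 = 13.81 mg/L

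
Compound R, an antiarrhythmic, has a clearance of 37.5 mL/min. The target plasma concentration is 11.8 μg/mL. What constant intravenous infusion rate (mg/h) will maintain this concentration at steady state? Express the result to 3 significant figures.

26.6 mg/h

CL = 37.5 mL/min = 37.5 × 0.06 = 2.250 L/h
At steady state, infusion rate equals elimination rate: rate in = CL × Css.
R₀ = 2.250 × 11.8 = 26.55 mg/h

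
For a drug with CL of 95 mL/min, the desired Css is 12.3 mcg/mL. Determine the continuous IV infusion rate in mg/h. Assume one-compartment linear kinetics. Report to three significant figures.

70.1 mg/h

CL = 95 mL/min = 95 × 0.06 = 5.700 L/h
At steady state, infusion rate equals elimination rate: rate in = CL × Css.
Rate = CL × Css = 5.700 × 12.3 = 70.11 mg/h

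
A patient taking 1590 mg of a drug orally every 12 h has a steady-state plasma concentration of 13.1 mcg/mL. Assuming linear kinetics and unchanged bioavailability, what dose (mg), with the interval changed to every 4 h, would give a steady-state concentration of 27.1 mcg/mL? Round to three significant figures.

1100 mg

For first-order elimination, Css ∝ F·D/(CL·τ); F and CL are unchanged, so Css ∝ D/τ.
D₂ = D₁ × (Css,target / Css,current) × (τ₂/τ₁) = 1590 × (27.1/13.1) × (4/12) = 1096 mg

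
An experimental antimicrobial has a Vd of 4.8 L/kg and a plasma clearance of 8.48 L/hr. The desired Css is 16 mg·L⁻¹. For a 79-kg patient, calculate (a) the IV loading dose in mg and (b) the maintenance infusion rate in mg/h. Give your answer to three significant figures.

(a) 6070 mg; (b) 136 mg/h

Total Vd = 4.8 × 79 = 379.2 L
LD = Vd · C_target = 379.2 × 16 = 6067 mg
Infusion rate = 8.480 L/h × 16 mg/L = 135.7 mg/h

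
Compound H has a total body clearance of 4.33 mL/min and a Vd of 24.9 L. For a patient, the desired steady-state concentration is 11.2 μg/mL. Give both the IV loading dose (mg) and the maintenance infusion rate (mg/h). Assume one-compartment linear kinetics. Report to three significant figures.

Loading dose = Vd × C = 24.90 × 11.2 = 278.9 mg
CL = 4.33 mL/min = 4.33 × 0.06 = 0.2598 L/h
Infusion rate = 0.2598 L/h × 11.2 mg/L = 2.910 mg/h

(a) 279 mg; (b) 2.91 mg/h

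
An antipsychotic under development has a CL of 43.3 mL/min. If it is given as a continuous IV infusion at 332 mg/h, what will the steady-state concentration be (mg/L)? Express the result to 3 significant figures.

CL = 43.3 mL/min × 60/1000 = 2.598 L/h
Css = rate / CL = 332 / 2.598 = 127.8 mg/L

128 mg/L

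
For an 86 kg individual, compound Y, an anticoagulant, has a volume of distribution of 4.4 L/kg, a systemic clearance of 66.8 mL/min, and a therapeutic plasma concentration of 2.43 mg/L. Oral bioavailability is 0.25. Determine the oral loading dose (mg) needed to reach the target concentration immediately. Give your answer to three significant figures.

Total Vd = 4.4 × 86 = 378.4 L
The loading dose fills Vd to the target concentration.
LD = Vd × C / F = 378.4 × 2.430 / 0.25 = 3678 mg

3680 mg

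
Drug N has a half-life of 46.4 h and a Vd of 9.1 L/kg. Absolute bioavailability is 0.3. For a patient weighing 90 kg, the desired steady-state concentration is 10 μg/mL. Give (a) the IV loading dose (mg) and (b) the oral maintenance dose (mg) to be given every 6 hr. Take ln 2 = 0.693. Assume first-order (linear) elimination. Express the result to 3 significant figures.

(a) 8190 mg; (b) 2450 mg

Vd(total) = 90 kg × 9.1 L/kg = 819.0 L
LD = Vd × C = 819.0 × 10 = 8190 mg
CL = 0.693 × Vd / t½ = 0.693 × 819.0 / 46.4 = 12.23 L/h
D = CL × Css × τ / F = 12.23 × 10 × 6 / 0.3 = 2446 mg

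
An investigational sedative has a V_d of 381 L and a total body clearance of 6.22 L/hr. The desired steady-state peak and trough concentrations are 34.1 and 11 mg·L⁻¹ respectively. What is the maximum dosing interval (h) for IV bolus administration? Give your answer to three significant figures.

k = CL / Vd = 6.220 / 381.0 = 0.01633 h⁻¹
Between IV bolus doses, concentration decays as C = C₀·e^(−kτ), so C_peak/C_trough = e^(kτ).
τ_max = ln(C_peak/C_trough) / k = ln(34.1/11) / 0.01633 = 1.131 / 0.01633 = 69.26 h

69.3 h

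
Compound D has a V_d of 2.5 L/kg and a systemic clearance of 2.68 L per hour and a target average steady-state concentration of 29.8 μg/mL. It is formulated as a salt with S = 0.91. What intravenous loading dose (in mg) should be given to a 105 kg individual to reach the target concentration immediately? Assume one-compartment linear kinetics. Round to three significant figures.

8600 mg

Vd = 2.5 L/kg × 105 kg = 262.5 L
LD is governed by Vd — clearance does not enter the loading-dose calculation.
LD = Vd × C / S = 262.5 × 29.80 / 0.91 = 8596 mg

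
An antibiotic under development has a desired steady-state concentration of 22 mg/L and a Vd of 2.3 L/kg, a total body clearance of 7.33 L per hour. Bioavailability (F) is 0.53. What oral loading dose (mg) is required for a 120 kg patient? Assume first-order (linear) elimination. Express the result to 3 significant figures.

11500 mg

Total Vd = 2.3 × 120 = 276.0 L
LD = Vd × C / F = 276.0 × 22.00 / 0.53 = 11460 mg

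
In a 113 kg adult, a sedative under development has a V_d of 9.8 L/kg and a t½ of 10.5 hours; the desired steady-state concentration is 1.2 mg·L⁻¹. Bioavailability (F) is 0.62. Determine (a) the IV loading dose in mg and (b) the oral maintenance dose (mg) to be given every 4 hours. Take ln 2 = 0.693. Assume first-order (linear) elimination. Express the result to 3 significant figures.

(a) 1330 mg; (b) 566 mg

Total Vd = 9.8 × 113 = 1107 L
LD = Vd × C = 1107 × 1.2 = 1328 mg
CL = 0.693 × Vd / t½ = 0.693 × 1107 / 10.5 = 73.06 L/h
D = CL × Css × τ / F = 73.06 × 1.2 × 4 / 0.62 = 565.6 mg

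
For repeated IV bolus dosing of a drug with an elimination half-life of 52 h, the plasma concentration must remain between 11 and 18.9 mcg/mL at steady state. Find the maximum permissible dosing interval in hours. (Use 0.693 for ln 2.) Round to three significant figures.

40.6 h

k = 0.693 / t½ = 0.693 / 52 = 0.01333 h⁻¹
Between IV bolus doses, concentration decays as C = C₀·e^(−kτ), so C_peak/C_trough = e^(kτ).
τ_max = ln(C_peak/C_trough) / k = ln(18.9/11) / 0.01333 = 0.5413 / 0.01333 = 40.61 h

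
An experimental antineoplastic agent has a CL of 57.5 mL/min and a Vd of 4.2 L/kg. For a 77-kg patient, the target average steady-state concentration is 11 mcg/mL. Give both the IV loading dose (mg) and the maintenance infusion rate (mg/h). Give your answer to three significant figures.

(a) 3560 mg; (b) 38.0 mg/h

Vd(total) = 77 kg × 4.2 L/kg = 323.4 L
Loading: fill Vd to C_target → 323.4 L × 11 mg/L = 3557 mg
CL = 57.5 mL/min = 57.5 × 0.06 = 3.450 L/h
Maintenance: replace elimination → rate = CL × Css = 3.450 × 11 = 37.95 mg/h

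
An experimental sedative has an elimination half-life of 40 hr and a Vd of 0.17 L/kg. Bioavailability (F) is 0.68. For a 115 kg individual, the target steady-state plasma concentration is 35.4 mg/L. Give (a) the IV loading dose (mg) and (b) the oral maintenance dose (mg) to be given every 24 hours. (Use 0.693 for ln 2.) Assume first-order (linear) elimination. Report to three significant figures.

Total Vd = 0.17 × 115 = 19.55 L
LD = Vd × C = 19.55 × 35.4 = 692.1 mg
CL = 0.693 × Vd / t½ = 0.693 × 19.55 / 40 = 0.3387 L/h
D = CL × Css × τ / F = 0.3387 × 35.4 × 24 / 0.68 = 423.2 mg

(a) 692 mg; (b) 423 mg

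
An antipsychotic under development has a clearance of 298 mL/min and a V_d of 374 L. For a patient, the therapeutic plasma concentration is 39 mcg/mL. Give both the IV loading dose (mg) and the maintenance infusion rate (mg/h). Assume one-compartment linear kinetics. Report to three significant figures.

(a) 14600 mg; (b) 697 mg/h

Loading dose = Vd × C = 374.0 × 39 = 14590 mg
Convert clearance: 298 mL/min × 60 min/h ÷ 1000 mL/L = 17.88 L/h
Infusion rate = 17.88 L/h × 39 mg/L = 697.3 mg/h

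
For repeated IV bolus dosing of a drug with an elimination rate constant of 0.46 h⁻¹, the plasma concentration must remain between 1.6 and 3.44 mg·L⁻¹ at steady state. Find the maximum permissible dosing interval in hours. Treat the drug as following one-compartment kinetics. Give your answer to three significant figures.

Between IV bolus doses, concentration decays as C = C₀·e^(−kτ), so C_peak/C_trough = e^(kτ).
τ_max = ln(C_peak/C_trough) / k = ln(3.44/1.6) / 0.4600 = 0.7655 / 0.4600 = 1.664 h

1.66 h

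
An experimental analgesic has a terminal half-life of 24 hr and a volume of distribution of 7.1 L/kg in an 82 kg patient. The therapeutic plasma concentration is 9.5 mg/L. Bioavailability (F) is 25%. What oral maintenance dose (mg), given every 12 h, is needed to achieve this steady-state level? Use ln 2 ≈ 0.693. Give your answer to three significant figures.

Total Vd = 7.1 × 82 = 582.2 L
k = 0.693/24 = 0.02888 h⁻¹, so CL = k·Vd = 0.02888 × 582.2 = 16.81 L/h
D = CL × Css × τ / F = 16.81 × 9.5 × 12 / 0.25 = 7665 mg

7670 mg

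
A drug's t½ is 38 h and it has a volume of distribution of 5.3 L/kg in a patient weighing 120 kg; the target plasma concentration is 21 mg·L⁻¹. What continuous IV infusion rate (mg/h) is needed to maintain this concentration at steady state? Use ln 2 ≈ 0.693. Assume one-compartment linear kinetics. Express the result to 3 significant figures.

244 mg/h

Vd = 5.3 L/kg × 120 kg = 636.0 L
CL = ln 2 · Vd / t½ = 0.693 × 636.0 / 38 = 11.60 L/h
Infusion rate = CL × Css = 11.60 × 21 = 243.6 mg/h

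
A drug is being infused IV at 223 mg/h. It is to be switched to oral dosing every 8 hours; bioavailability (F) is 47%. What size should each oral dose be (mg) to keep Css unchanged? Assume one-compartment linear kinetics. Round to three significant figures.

3800 mg

To maintain the same Css, the systemic dosing rate must be unchanged: F·D/τ = infusion rate.
D = rate × τ / F = 223 × 8 / 0.47 = 3796 mg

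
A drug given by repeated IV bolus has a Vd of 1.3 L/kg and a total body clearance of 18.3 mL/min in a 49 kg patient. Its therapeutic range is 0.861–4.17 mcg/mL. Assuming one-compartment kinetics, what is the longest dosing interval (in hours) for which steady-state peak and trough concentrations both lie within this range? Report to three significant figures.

Vd(total) = 49 kg × 1.3 L/kg = 63.70 L
Convert clearance: 18.3 mL/min × 60 min/h ÷ 1000 mL/L = 1.098 L/h
k = CL / Vd = 1.098 / 63.70 = 0.01724 h⁻¹
Between IV bolus doses, concentration decays as C = C₀·e^(−kτ), so C_peak/C_trough = e^(kτ).
τ_max = ln(C_peak/C_trough) / k = ln(4.17/0.861) / 0.01724 = 1.578 / 0.01724 = 91.53 h

91.5 h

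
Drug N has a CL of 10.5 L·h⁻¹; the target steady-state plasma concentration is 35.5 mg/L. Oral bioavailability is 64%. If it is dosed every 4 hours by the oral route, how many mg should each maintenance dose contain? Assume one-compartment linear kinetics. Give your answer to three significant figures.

D = CL × Css × τ / F = 10.50 × 35.5 × 4 / 0.64 = 2330 mg

2330 mg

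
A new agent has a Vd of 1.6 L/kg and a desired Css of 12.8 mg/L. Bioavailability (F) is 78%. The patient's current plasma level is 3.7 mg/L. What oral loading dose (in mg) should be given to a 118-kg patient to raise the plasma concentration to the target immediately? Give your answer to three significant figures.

Total Vd = 1.6 × 118 = 188.8 L
The loading dose fills Vd to the target concentration.
Concentration deficit ΔC = 12.8 − 3.7 = 9.100 mg/L
LD = Vd × ΔC / F = 188.8 × 9.100 / 0.78 = 2203 mg

2200 mg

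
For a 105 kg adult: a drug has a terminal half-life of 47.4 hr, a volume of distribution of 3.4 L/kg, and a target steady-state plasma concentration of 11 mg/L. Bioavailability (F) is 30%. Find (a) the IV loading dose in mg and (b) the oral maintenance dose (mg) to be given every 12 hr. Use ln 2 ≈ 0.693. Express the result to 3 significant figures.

Total Vd = 3.4 × 105 = 357.0 L
LD = Vd × C = 357.0 × 11 = 3927 mg
CL = 0.693 × Vd / t½ = 0.693 × 357.0 / 47.4 = 5.219 L/h
D = CL × Css × τ / F = 5.219 × 11 × 12 / 0.3 = 2296 mg

(a) 3930 mg; (b) 2300 mg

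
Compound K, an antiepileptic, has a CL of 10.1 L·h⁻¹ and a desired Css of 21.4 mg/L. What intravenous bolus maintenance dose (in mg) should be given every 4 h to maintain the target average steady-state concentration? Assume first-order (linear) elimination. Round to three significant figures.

865 mg

D = CL × Css × τ = 10.10 × 21.4 × 4 = 864.6 mg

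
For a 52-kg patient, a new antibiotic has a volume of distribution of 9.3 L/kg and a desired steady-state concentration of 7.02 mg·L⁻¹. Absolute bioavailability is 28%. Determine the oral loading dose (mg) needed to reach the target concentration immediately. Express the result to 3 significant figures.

12100 mg

Vd(total) = 52 kg × 9.3 L/kg = 483.6 L
The loading dose fills Vd to the target concentration.
LD = Vd × C / F = 483.6 × 7.020 / 0.28 = 12120 mg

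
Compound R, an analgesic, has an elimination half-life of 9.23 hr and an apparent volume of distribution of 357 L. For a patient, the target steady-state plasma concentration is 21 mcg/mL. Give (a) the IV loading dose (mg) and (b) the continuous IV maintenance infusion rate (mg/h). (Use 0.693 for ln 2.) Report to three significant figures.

LD = Vd × C = 357.0 × 21 = 7497 mg
CL = 0.693 × Vd / t½ = 0.693 × 357.0 / 9.23 = 26.80 L/h
Infusion rate = CL × Css = 26.80 × 21 = 562.8 mg/h

(a) 7500 mg; (b) 563 mg/h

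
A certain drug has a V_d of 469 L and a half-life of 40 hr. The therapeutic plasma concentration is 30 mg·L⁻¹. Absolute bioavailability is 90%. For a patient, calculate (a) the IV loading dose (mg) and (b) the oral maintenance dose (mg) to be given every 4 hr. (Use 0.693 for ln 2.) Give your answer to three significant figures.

LD = Vd × C = 469.0 × 30 = 14070 mg
CL = 0.693 × Vd / t½ = 0.693 × 469.0 / 40 = 8.125 L/h
D = CL × Css × τ / F = 8.125 × 30 × 4 / 0.9 = 1083 mg

(a) 14100 mg; (b) 1080 mg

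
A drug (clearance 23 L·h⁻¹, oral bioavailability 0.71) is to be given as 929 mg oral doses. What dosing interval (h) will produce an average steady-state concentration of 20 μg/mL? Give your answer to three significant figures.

F·D/τ = CL·Css → τ = F·D / (CL·Css).
τ = 0.71 × 929 / (23 × 20) = 1.434 h

1.43 h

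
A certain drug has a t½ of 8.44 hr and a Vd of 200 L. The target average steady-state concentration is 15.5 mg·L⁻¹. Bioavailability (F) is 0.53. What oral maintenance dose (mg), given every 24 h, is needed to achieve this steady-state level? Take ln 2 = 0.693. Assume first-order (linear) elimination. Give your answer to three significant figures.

11500 mg

CL = ln 2 · Vd / t½ = 0.693 × 200.0 / 8.44 = 16.42 L/h
D = CL × Css × τ / F = 16.42 × 15.5 × 24 / 0.53 = 11520 mg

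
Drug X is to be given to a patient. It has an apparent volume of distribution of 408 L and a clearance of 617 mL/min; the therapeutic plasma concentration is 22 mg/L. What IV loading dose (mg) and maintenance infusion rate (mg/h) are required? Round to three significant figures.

Loading: fill Vd to C_target → 408.0 L × 22 mg/L = 8976 mg
CL = 617 mL/min × 60/1000 = 37.02 L/h
Maintenance: replace elimination → rate = CL × Css = 37.02 × 22 = 814.4 mg/h

(a) 8980 mg; (b) 814 mg/h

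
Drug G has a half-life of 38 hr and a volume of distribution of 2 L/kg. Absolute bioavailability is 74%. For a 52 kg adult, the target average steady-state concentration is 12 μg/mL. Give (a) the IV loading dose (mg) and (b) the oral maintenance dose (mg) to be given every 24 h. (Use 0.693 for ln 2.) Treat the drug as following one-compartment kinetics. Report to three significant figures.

Vd(total) = 52 kg × 2 L/kg = 104.0 L
LD = Vd × C = 104.0 × 12 = 1248 mg
CL = 0.693 × Vd / t½ = 0.693 × 104.0 / 38 = 1.897 L/h
D = CL × Css × τ / F = 1.897 × 12 × 24 / 0.74 = 738.3 mg

(a) 1250 mg; (b) 738 mg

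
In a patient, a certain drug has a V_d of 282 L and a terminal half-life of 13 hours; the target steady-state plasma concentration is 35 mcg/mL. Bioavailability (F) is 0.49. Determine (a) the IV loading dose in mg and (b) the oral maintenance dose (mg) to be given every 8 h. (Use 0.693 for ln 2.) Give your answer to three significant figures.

LD = Vd × C = 282.0 × 35 = 9870 mg
CL = 0.693 × Vd / t½ = 0.693 × 282.0 / 13 = 15.03 L/h
D = CL × Css × τ / F = 15.03 × 35 × 8 / 0.49 = 8589 mg

(a) 9870 mg; (b) 8590 mg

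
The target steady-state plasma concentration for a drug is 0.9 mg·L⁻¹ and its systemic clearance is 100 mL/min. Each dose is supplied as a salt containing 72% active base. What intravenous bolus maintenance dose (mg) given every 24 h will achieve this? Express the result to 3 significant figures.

180 mg

Convert clearance: 100 mL/min × 60 min/h ÷ 1000 mL/L = 6.000 L/h
D = CL × Css × τ / S = 6.000 × 0.9 × 24 / 0.72 = 180.0 mg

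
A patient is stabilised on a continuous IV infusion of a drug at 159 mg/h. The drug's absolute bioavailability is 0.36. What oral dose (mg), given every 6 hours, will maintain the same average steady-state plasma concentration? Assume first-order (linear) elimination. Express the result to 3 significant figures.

2650 mg

To maintain the same Css, the systemic dosing rate must be unchanged: F·D/τ = infusion rate.
D = rate × τ / F = 159 × 6 / 0.36 = 2650 mg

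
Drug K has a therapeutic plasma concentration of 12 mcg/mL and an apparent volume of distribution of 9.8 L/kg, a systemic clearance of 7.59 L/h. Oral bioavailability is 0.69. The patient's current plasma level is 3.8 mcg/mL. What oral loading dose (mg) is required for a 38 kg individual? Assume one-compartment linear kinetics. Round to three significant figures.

4430 mg

Total Vd = 9.8 × 38 = 372.4 L
The loading dose fills Vd to the target concentration.
Concentration deficit ΔC = 12 − 3.8 = 8.200 mg/L
LD = Vd × ΔC / F = 372.4 × 8.200 / 0.69 = 4426 mg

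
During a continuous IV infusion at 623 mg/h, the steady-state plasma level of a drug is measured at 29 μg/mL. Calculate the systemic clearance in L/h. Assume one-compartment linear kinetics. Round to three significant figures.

21.5 L/h

At steady state, infusion rate = CL × Css, so CL = rate / Css.
CL = 623 / 29 = 21.48 L/h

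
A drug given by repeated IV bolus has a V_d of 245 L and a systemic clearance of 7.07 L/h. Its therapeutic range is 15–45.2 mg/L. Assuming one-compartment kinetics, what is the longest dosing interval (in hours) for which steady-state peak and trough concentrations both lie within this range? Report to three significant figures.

38.2 h

k = CL / Vd = 7.070 / 245.0 = 0.02886 h⁻¹
Between IV bolus doses, concentration decays as C = C₀·e^(−kτ), so C_peak/C_trough = e^(kτ).
τ_max = ln(C_peak/C_trough) / k = ln(45.2/15) / 0.02886 = 1.103 / 0.02886 = 38.22 h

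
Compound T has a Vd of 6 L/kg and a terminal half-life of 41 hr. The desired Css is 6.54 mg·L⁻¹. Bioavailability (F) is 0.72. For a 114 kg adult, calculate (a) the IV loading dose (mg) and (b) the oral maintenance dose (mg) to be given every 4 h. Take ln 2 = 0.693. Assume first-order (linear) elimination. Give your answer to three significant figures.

Total Vd = 6 × 114 = 684.0 L
LD = Vd × C = 684.0 × 6.54 = 4473 mg
CL = 0.693 × Vd / t½ = 0.693 × 684.0 / 41 = 11.56 L/h
D = CL × Css × τ / F = 11.56 × 6.54 × 4 / 0.72 = 420.0 mg

(a) 4470 mg; (b) 420 mg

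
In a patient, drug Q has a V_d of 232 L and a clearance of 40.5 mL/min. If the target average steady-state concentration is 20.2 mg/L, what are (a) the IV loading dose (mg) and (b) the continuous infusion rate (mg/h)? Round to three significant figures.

(a) 4690 mg; (b) 49.1 mg/h

LD = Vd · C_target = 232.0 × 20.2 = 4686 mg
CL = 40.5 mL/min = 40.5 × 0.06 = 2.430 L/h
Maintenance: replace elimination → rate = CL × Css = 2.430 × 20.2 = 49.09 mg/h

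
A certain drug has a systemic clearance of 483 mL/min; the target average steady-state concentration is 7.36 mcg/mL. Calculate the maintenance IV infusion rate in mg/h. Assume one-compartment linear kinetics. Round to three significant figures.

CL = 483 mL/min = 483 × 0.06 = 28.98 L/h
At steady state, infusion rate equals elimination rate: rate in = CL × Css.
Infusion rate = CL · Css = 28.98 L/h × 7.36 mg/L = 213.3 mg/h

213 mg/h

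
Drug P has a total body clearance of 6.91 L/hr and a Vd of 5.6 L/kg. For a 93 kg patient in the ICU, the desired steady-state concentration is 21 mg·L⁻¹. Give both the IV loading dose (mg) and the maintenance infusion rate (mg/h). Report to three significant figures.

Total Vd = 5.6 × 93 = 520.8 L
Loading dose = Vd × C = 520.8 × 21 = 10940 mg
Maintenance infusion rate = CL × Css = 6.910 × 21 = 145.1 mg/h

(a) 10900 mg; (b) 145 mg/h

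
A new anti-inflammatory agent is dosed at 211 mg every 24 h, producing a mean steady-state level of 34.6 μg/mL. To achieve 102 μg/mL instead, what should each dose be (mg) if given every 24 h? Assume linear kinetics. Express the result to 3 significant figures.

For first-order elimination, Css ∝ F·D/(CL·τ); F and CL are unchanged, so Css ∝ D/τ.
D₂ = D₁ × (Css,target / Css,current) = 211 × 102/34.6 = 622.0 mg

622 mg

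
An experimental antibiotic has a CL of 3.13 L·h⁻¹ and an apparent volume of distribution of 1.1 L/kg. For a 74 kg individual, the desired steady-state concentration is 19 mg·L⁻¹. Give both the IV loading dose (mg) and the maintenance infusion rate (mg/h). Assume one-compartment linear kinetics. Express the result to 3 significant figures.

(a) 1550 mg; (b) 59.5 mg/h

Total Vd = 1.1 × 74 = 81.40 L
LD = Vd · C_target = 81.40 × 19 = 1547 mg
Maintenance: replace elimination → rate = CL × Css = 3.130 × 19 = 59.47 mg/h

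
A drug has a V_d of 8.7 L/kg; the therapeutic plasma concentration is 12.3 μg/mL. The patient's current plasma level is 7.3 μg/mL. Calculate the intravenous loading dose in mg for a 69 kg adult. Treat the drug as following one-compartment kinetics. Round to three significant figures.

Total Vd = 8.7 × 69 = 600.3 L
Concentration deficit ΔC = 12.3 − 7.3 = 5.000 mg/L
LD = Vd × ΔC = 600.3 × 5.000 = 3002 mg

3000 mg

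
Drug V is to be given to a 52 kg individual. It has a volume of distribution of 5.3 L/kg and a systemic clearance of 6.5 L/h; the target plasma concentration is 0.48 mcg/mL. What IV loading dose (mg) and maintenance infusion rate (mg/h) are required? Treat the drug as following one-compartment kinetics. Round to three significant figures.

Vd = 5.3 L/kg × 52 kg = 275.6 L
Loading: fill Vd to C_target → 275.6 L × 0.48 mg/L = 132.3 mg
Maintenance infusion rate = CL × Css = 6.500 × 0.48 = 3.120 mg/h

(a) 132 mg; (b) 3.12 mg/h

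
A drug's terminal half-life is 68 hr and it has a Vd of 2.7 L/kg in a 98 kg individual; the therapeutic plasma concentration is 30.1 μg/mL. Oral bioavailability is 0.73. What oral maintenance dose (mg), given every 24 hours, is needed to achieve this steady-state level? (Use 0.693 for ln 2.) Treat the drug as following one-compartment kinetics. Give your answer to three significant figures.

2670 mg

Vd(total) = 98 kg × 2.7 L/kg = 264.6 L
CL = ln 2 · Vd / t½ = 0.693 × 264.6 / 68 = 2.697 L/h
D = CL × Css × τ / F = 2.697 × 30.1 × 24 / 0.73 = 2669 mg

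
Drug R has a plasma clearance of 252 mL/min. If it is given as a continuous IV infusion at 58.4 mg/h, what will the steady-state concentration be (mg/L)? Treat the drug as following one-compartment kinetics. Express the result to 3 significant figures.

CL = 252 mL/min × 60/1000 = 15.12 L/h
Css = rate / CL = 58.4 / 15.12 = 3.862 mg/L

3.86 mg/L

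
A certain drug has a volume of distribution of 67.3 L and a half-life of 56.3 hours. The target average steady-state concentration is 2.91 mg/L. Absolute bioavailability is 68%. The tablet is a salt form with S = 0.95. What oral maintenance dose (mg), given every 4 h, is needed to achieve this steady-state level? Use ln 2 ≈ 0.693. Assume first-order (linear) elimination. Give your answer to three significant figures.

k = 0.693/56.3 = 0.01231 h⁻¹, so CL = k·Vd = 0.01231 × 67.30 = 0.8285 L/h
D = CL × Css × τ / F / S = 0.8285 × 2.91 × 4 / 0.68 / 0.95 = 14.93 mg

14.9 mg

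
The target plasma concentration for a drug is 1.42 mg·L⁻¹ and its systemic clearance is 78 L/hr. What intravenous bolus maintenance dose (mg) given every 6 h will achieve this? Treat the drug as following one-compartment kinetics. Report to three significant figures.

665 mg

D = CL × Css × τ = 78.00 × 1.42 × 6 = 664.6 mg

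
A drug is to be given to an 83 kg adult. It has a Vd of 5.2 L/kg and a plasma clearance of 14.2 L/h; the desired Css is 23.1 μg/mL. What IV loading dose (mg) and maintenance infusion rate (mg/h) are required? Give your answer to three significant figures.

Vd = 5.2 L/kg × 83 kg = 431.6 L
Loading dose = Vd × C = 431.6 × 23.1 = 9970 mg
Maintenance: replace elimination → rate = CL × Css = 14.20 × 23.1 = 328.0 mg/h

(a) 9970 mg; (b) 328 mg/h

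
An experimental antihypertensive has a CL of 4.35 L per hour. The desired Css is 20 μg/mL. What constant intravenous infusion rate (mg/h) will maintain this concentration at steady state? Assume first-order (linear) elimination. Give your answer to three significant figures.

87.0 mg/h

R₀ = 4.350 × 20 = 87.00 mg/h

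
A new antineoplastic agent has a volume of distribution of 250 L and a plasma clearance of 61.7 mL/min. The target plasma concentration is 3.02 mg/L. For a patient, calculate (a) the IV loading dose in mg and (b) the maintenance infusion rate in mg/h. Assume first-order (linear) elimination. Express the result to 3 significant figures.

(a) 755 mg; (b) 11.2 mg/h

LD = Vd · C_target = 250.0 × 3.02 = 755.0 mg
CL = 61.7 mL/min = 61.7 × 0.06 = 3.702 L/h
Maintenance: replace elimination → rate = CL × Css = 3.702 × 3.02 = 11.18 mg/h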